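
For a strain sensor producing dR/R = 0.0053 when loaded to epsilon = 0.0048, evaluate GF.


GF = (dR/R) / epsilon
= 0.0053 / 0.0048
= 1.1042

1.1042


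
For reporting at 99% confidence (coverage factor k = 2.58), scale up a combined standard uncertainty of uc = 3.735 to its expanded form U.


U = k * uc
U = 2.58 * 3.735
U = 9.6363

9.6363


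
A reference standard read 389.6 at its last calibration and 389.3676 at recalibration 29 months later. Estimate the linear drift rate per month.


rate = (v2 - v1) / months
= (389.3676 - 389.6) / 29
= -0.2324 / 29
= -0.0080

-0.0080


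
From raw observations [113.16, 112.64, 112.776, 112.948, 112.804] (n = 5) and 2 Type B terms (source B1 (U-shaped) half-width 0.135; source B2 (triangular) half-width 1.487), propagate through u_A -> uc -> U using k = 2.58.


mean = (113.16 + 112.64 + 112.776 + 112.948 + 112.804) / 5 = 112.8656
s = sqrt(sum((x - mean)^2)/(n-1)) = 0.19759757
u_A = s / sqrt(n) = 0.19759757 / sqrt(5) = 0.08836832
u_B1 = 0.135 / sqrt(2) = 0.095459415
u_B2 = 1.487 / sqrt(6) = 0.60706521
uc = sqrt(0.08836832^2 + 0.095459415^2 + 0.60706521^2) = 0.6208459
U = k * uc = 2.58 * 0.6208459
U = 1.6018

1.6018


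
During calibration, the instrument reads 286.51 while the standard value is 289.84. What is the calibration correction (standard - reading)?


Correction = standard - reading
= 289.84 - 286.51
= 3.3300

3.3300


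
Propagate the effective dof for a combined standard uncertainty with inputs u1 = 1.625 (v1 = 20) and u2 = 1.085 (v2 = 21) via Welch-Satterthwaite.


uc = sqrt(u1^2 + u2^2) = sqrt(1.625^2 + 1.085^2) = 1.9539319
v_eff = uc^4 / (u1^4/v1 + u2^4/v2)
= 1.9539319^4 / (1.625^4/20 + 1.085^4/21)
= 14.575978 / 0.41463829
v_eff = 35.1535

35.1535


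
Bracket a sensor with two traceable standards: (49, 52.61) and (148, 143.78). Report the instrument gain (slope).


slope = (y2 - y1) / (x2 - x1)
= (143.78 - 52.61) / (148 - 49)
= 91.1700 / 99
= 0.9209

0.9209


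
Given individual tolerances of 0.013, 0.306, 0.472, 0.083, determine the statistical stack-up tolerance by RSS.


RSS = sqrt(0.013^2 + 0.306^2 + 0.472^2 + 0.083^2)
= sqrt(0.323478)
= 0.5688

0.5688


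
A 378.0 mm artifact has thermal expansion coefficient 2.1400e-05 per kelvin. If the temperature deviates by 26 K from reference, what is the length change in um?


dL = L * alpha * dT
= 378.0 * 2.1400e-05 * 26
= 0.2103192 mm
dL_um = 0.2103192 * 1000 = 210.3192 um

210.3192


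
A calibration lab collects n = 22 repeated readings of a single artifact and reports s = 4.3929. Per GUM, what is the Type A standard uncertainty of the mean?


u_A = s / sqrt(n)
u_A = 4.3929 / sqrt(22)
u_A = 4.3929 / 4.6904158
u_A = 0.9366

0.9366


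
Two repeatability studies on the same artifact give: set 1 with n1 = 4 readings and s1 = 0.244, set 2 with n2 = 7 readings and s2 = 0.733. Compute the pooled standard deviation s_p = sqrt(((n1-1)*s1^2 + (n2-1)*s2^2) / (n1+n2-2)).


s_p = sqrt(((n1-1)*s1^2 + (n2-1)*s2^2) / (n1+n2-2))
numerator = (4-1)*0.244^2 + (7-1)*0.733^2 = 0.178608 + 3.223734 = 3.402342
denominator = 4 + 7 - 2 = 9
s_p^2 = 3.402342 / 9 = 0.378038
s_p = sqrt(0.378038) = 0.6148

0.6148


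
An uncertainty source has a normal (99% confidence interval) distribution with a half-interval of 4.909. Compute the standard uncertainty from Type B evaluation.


u_B = half_width / 2.576
u_B = 4.909 / 2.576
u_B = 1.9057

1.9057


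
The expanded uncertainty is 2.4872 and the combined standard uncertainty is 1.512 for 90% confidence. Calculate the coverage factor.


k = U / uc
k = 2.4872 / 1.512
k = 1.645

1.645


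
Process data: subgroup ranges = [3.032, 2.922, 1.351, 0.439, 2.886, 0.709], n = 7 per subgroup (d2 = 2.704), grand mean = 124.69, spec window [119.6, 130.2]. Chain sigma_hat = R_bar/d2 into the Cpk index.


R_bar = (3.032 + 2.922 + 1.351 + 0.439 + 2.886 + 0.709) / 6 = 1.8898333
sigma = R_bar / d2 = 1.8898333 / 2.704 = 0.69890285
Cp = (USL - LSL)/(6*sigma) = (130.2 - 119.6)/(6*0.69890285) = 2.5278
Cpu = (130.2 - 124.69)/(3*0.69890285) = 2.6279
Cpl = (124.69 - 119.6)/(3*0.69890285) = 2.4276
Cpk = min(Cpu, Cpl) = 2.4276

2.4276


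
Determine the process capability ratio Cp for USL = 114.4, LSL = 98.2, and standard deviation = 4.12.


Cp = (USL - LSL) / (6 * sigma)
= (114.4 - 98.2) / (6 * 4.12)
= 16.2000 / 24.7200
= 0.6553

0.6553


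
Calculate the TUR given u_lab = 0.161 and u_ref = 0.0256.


TUR = u_lab / u_ref
= 0.161 / 0.0256
= 6.2891

6.2891


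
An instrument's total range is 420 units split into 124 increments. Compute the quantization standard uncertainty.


resolution = range / divisions
resolution = 420 / 124 = 3.3870968
u_res = resolution / (2*sqrt(3))
u_res = 3.3870968 / 3.4641016
u_res = 0.9778

0.9778


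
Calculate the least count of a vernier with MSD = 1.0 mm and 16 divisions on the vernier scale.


LC = MSD / n_div
= 1.0 / 16
= 0.0625

0.0625


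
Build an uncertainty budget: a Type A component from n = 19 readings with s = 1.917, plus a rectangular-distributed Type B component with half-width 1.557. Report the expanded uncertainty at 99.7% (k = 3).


u_A = s / sqrt(n) = 1.917 / sqrt(19) = 0.43978996
u_B = half_width / sqrt(3) = 1.557 / sqrt(3) = 0.89893437
uc = sqrt(u_A^2 + u_B^2) = sqrt(0.43978996^2 + 0.89893437^2) = 1.0007488
U = k * uc = 3 * 1.0007488
U = 3.0022

3.0022


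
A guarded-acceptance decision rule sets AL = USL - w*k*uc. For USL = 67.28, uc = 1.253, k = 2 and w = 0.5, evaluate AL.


U = k * uc = 2 * 1.253 = 2.506
guard band g = w * U = 0.5 * 2.506 = 1.253
AL = USL - g = 67.28 - 1.253
AL = 66.0270

66.0270


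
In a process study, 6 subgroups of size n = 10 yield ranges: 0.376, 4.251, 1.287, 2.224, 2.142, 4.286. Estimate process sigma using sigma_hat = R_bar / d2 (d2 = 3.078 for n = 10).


R_bar = (0.376 + 4.251 + 1.287 + 2.224 + 2.142 + 4.286) / 6
R_bar = 14.566 / 6 = 2.4276667
sigma_hat = R_bar / d2 = 2.4276667 / 3.078 = 0.7887

0.7887


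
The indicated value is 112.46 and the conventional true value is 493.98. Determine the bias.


Systematic error = measured - true
= 112.46 - 493.98
= -381.5200

-381.5200


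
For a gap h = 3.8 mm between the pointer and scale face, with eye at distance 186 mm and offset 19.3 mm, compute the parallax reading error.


error = h * offset / d
= 3.8 * 19.3 / 186
= 0.3943

0.3943


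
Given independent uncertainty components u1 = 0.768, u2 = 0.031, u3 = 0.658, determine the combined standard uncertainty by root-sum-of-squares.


uc = sqrt(0.768^2 + 0.031^2 + 0.658^2)
uc = sqrt(1.023749)
uc = 1.0118

1.0118


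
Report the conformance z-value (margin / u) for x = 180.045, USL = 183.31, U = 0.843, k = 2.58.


u = U / k = 0.843 / 2.58 = 0.32674419
margin = |USL - x| = |183.31 - 180.045| = 3.265
z = margin / u = 3.265 / 0.32674419
z = 9.9925

9.9925


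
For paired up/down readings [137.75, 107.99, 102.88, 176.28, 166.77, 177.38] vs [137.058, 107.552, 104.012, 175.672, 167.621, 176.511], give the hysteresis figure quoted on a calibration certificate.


|137.75 - 137.058| = 0.6920
|107.99 - 107.552| = 0.4380
|102.88 - 104.012| = 1.1320
|176.28 - 175.672| = 0.6080
|166.77 - 167.621| = 0.8510
|177.38 - 176.511| = 0.8690
hysteresis = max(diffs) = 1.1320

1.1320


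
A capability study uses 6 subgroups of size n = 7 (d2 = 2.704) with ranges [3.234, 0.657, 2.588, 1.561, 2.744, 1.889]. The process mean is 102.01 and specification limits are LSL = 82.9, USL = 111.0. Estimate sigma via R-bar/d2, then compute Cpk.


R_bar = (3.234 + 0.657 + 2.588 + 1.561 + 2.744 + 1.889) / 6 = 2.1121667
sigma = R_bar / d2 = 2.1121667 / 2.704 = 0.78112674
Cp = (USL - LSL)/(6*sigma) = (111.0 - 82.9)/(6*0.78112674) = 5.9956
Cpu = (111.0 - 102.01)/(3*0.78112674) = 3.8363
Cpl = (102.01 - 82.9)/(3*0.78112674) = 8.1549
Cpk = min(Cpu, Cpl) = 3.8363

3.8363


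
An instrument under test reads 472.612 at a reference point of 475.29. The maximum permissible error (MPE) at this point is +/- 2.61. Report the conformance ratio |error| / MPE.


e = indication - reference = 472.612 - 475.29 = -2.6780
|e| = 2.6780
ratio = |e| / MPE = 2.6780 / 2.61
ratio = 1.0261

1.0261


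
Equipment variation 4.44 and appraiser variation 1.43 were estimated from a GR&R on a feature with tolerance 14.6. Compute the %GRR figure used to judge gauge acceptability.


GRR = sqrt(EV^2 + AV^2) = sqrt(4.44^2 + 1.43^2) = 4.6646007
%GRR = GRR / tol * 100 = 4.6646007 / 14.6 * 100
%GRR = 31.9493

31.9493


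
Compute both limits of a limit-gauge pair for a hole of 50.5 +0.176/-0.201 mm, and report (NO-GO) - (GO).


GO = nominal - lower_tol (smallest hole = maximum material condition)
GO = 50.5 - 0.201 = 50.299
NO-GO = nominal + upper_tol (largest hole = least material condition)
NO-GO = 50.5 + 0.176 = 50.676
spread = NO-GO - GO = 50.676 - 50.299 = 0.3770

0.3770


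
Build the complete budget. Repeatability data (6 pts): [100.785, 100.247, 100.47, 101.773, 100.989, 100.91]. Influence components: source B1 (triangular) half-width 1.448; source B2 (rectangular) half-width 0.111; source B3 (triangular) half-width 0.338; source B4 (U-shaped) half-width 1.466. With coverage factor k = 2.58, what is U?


mean = (100.785 + 100.247 + 100.47 + 101.773 + 100.989 + 100.91) / 6 = 100.8623333
s = sqrt(sum((x - mean)^2)/(n-1)) = 0.5265304
u_A = s / sqrt(n) = 0.5265304 / sqrt(6) = 0.21495514
u_B1 = 1.448 / sqrt(6) = 0.59114352
u_B2 = 0.111 / sqrt(3) = 0.06408588
u_B3 = 0.338 / sqrt(6) = 0.13798792
u_B4 = 1.466 / sqrt(2) = 1.0366185
uc = sqrt(0.21495514^2 + 0.59114352^2 + 0.06408588^2 + 0.13798792^2 + 1.0366185^2) = 1.2220401
U = k * uc = 2.58 * 1.2220401
U = 3.1529

3.1529


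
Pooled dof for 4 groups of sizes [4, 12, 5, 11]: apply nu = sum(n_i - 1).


nu = sum_i (n_i - 1)
nu = ((4 - 1) + (12 - 1) + (5 - 1) + (11 - 1))
nu = 3 + 11 + 4 + 10
nu = 28

28


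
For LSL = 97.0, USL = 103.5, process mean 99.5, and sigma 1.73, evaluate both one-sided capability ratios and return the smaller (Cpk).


Cpu = (USL - mean) / (3*sigma) = (103.5 - 99.5) / (3*1.73) = 0.7707
Cpl = (mean - LSL) / (3*sigma) = (99.5 - 97.0) / (3*1.73) = 0.4817
Cpk = min(Cpu, Cpl) = 0.4817

0.4817


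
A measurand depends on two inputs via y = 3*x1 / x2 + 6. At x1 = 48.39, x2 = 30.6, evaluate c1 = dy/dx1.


y = 3*x1 / x2 + 6
dy/dx1 = 3/x2
Evaluate at x2 = 30.6: c1 = 3 / 30.6
c1 = 0.0980

0.0980


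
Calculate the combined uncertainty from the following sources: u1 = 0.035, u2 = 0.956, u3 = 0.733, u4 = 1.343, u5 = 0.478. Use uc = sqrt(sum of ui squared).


uc = sqrt(0.035^2 + 0.956^2 + 0.733^2 + 1.343^2 + 0.478^2)
uc = sqrt(3.484583)
uc = 1.8667

1.8667


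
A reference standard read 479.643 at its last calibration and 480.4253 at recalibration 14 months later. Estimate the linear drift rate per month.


rate = (v2 - v1) / months
= (480.4253 - 479.643) / 14
= 0.7823 / 14
= 0.0559

0.0559


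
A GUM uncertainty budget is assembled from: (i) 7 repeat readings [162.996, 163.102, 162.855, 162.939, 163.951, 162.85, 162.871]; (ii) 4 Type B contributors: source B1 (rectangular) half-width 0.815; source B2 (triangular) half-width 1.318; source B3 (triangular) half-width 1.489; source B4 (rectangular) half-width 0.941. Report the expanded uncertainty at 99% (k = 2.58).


mean = (162.996 + 163.102 + 162.855 + 162.939 + 163.951 + 162.85 + 162.871) / 7 = 163.0805714
s = sqrt(sum((x - mean)^2)/(n-1)) = 0.39439103
u_A = s / sqrt(n) = 0.39439103 / sqrt(7) = 0.1490658
u_B1 = 0.815 / sqrt(3) = 0.47054047
u_B2 = 1.318 / sqrt(6) = 0.53807125
u_B3 = 1.489 / sqrt(6) = 0.6078817
u_B4 = 0.941 / sqrt(3) = 0.5432866
uc = sqrt(0.1490658^2 + 0.47054047^2 + 0.53807125^2 + 0.6078817^2 + 0.5432866^2) = 1.0944543
U = k * uc = 2.58 * 1.0944543
U = 2.8237

2.8237


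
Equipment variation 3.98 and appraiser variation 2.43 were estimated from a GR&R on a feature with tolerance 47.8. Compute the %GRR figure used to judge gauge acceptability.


GRR = sqrt(EV^2 + AV^2) = sqrt(3.98^2 + 2.43^2) = 4.6631856
%GRR = GRR / tol * 100 = 4.6631856 / 47.8 * 100
%GRR = 9.7556

9.7556


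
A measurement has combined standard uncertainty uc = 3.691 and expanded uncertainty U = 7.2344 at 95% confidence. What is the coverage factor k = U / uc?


k = U / uc
k = 7.2344 / 3.691
k = 1.96

1.96


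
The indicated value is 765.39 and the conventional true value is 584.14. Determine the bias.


Systematic error = measured - true
= 765.39 - 584.14
= 181.2500

181.2500


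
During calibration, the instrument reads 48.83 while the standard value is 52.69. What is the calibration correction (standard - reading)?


Correction = standard - reading
= 52.69 - 48.83
= 3.8600

3.8600


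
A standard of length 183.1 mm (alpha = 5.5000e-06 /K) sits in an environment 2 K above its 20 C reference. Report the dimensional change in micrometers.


dL = L * alpha * dT
= 183.1 * 5.5000e-06 * 2
= 0.0020141 mm
dL_um = 0.0020141 * 1000 = 2.0141 um

2.0141


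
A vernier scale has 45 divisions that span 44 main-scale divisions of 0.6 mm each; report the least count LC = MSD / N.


LC = MSD / n_div
= 0.6 / 45
= 0.0133

0.0133


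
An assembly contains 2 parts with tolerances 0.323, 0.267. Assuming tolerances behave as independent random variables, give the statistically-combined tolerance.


RSS = sqrt(0.323^2 + 0.267^2)
= sqrt(0.175618)
= 0.4191

0.4191


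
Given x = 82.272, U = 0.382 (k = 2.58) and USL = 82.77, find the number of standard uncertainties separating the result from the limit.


u = U / k = 0.382 / 2.58 = 0.14806202
margin = |USL - x| = |82.77 - 82.272| = 0.498
z = margin / u = 0.498 / 0.14806202
z = 3.3635

3.3635


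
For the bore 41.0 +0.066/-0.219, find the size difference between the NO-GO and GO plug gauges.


GO = nominal - lower_tol (smallest hole = maximum material condition)
GO = 41.0 - 0.219 = 40.781
NO-GO = nominal + upper_tol (largest hole = least material condition)
NO-GO = 41.0 + 0.066 = 41.066
spread = NO-GO - GO = 41.066 - 40.781 = 0.2850

0.2850


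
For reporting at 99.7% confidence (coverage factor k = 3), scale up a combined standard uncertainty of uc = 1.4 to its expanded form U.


U = k * uc
U = 3 * 1.4
U = 4.2000

4.2000


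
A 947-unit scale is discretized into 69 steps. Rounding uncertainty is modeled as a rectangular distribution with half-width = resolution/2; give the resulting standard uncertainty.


resolution = range / divisions
resolution = 947 / 69 = 13.724638
u_res = resolution / (2*sqrt(3))
u_res = 13.724638 / 3.4641016
u_res = 3.9620

3.9620


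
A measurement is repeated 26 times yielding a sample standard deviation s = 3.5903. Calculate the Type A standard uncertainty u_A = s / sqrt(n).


u_A = s / sqrt(n)
u_A = 3.5903 / sqrt(26)
u_A = 3.5903 / 5.0990195
u_A = 0.7041

0.7041


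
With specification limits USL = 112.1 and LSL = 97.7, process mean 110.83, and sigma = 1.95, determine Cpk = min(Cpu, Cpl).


Cpu = (USL - mean) / (3*sigma) = (112.1 - 110.83) / (3*1.95) = 0.2171
Cpl = (mean - LSL) / (3*sigma) = (110.83 - 97.7) / (3*1.95) = 2.2444
Cpk = min(Cpu, Cpl) = 0.2171

0.2171


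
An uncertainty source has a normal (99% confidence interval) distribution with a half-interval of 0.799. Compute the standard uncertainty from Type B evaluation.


u_B = half_width / 2.576
u_B = 0.799 / 2.576
u_B = 0.3102

0.3102


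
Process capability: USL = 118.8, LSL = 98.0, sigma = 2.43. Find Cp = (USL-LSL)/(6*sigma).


Cp = (USL - LSL) / (6 * sigma)
= (118.8 - 98.0) / (6 * 2.43)
= 20.8000 / 14.5800
= 1.4266

1.4266


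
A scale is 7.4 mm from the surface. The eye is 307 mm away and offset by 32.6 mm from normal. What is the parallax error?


error = h * offset / d
= 7.4 * 32.6 / 307
= 0.7858

0.7858


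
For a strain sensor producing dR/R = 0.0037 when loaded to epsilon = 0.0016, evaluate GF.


GF = (dR/R) / epsilon
= 0.0037 / 0.0016
= 2.3125

2.3125


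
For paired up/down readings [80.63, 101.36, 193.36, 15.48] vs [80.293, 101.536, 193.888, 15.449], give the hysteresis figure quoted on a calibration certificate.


|80.63 - 80.293| = 0.3370
|101.36 - 101.536| = 0.1760
|193.36 - 193.888| = 0.5280
|15.48 - 15.449| = 0.0310
hysteresis = max(diffs) = 0.5280

0.5280


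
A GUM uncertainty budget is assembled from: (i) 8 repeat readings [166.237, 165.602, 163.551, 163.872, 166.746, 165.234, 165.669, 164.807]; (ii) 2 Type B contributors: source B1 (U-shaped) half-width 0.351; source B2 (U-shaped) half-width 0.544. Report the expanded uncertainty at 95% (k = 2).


mean = (166.237 + 165.602 + 163.551 + 163.872 + 166.746 + 165.234 + 165.669 + 164.807) / 8 = 165.21475
s = sqrt(sum((x - mean)^2)/(n-1)) = 1.1008892
u_A = s / sqrt(n) = 1.1008892 / sqrt(8) = 0.38922311
u_B1 = 0.351 / sqrt(2) = 0.24819448
u_B2 = 0.544 / sqrt(2) = 0.38466609
uc = sqrt(0.38922311^2 + 0.24819448^2 + 0.38466609^2) = 0.60088529
U = k * uc = 2 * 0.60088529
U = 1.2018

1.2018


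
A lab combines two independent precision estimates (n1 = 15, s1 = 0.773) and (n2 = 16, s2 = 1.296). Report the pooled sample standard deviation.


s_p = sqrt(((n1-1)*s1^2 + (n2-1)*s2^2) / (n1+n2-2))
numerator = (15-1)*0.773^2 + (16-1)*1.296^2 = 8.365406 + 25.19424 = 33.559646
denominator = 15 + 16 - 2 = 29
s_p^2 = 33.559646 / 29 = 1.1572292
s_p = sqrt(1.1572292) = 1.0757

1.0757


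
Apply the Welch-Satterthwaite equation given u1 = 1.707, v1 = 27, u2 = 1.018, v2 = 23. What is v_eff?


uc = sqrt(u1^2 + u2^2) = sqrt(1.707^2 + 1.018^2) = 1.9875042
v_eff = uc^4 / (u1^4/v1 + u2^4/v2)
= 1.9875042^4 / (1.707^4/27 + 1.018^4/23)
= 15.603866 / 0.36115779
v_eff = 43.2051

43.2051


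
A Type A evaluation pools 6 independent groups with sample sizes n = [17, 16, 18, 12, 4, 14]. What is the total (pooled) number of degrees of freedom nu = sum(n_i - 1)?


nu = sum_i (n_i - 1)
nu = ((17 - 1) + (16 - 1) + (18 - 1) + (12 - 1) + (4 - 1) + (14 - 1))
nu = 16 + 15 + 17 + 11 + 3 + 13
nu = 75

75


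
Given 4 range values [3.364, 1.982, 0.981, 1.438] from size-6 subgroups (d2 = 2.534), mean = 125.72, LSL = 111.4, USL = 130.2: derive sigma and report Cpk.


R_bar = (3.364 + 1.982 + 0.981 + 1.438) / 4 = 1.94125
sigma = R_bar / d2 = 1.94125 / 2.534 = 0.76608129
Cp = (USL - LSL)/(6*sigma) = (130.2 - 111.4)/(6*0.76608129) = 4.0901
Cpu = (130.2 - 125.72)/(3*0.76608129) = 1.9493
Cpl = (125.72 - 111.4)/(3*0.76608129) = 6.2308
Cpk = min(Cpu, Cpl) = 1.9493

1.9493


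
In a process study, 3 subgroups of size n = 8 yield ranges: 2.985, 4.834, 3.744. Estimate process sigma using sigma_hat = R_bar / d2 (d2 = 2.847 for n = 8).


R_bar = (2.985 + 4.834 + 3.744) / 3
R_bar = 11.563 / 3 = 3.8543333
sigma_hat = R_bar / d2 = 3.8543333 / 2.847 = 1.3538

1.3538


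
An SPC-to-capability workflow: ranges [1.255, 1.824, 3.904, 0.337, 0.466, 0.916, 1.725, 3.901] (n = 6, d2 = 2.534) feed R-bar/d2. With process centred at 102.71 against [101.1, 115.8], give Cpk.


R_bar = (1.255 + 1.824 + 3.904 + 0.337 + 0.466 + 0.916 + 1.725 + 3.901) / 8 = 1.791
sigma = R_bar / d2 = 1.791 / 2.534 = 0.70678769
Cp = (USL - LSL)/(6*sigma) = (115.8 - 101.1)/(6*0.70678769) = 3.4664
Cpu = (115.8 - 102.71)/(3*0.70678769) = 6.1735
Cpl = (102.71 - 101.1)/(3*0.70678769) = 0.7593
Cpk = min(Cpu, Cpl) = 0.7593

0.7593


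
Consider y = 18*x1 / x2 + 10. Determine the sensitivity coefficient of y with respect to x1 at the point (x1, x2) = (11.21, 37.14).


y = 18*x1 / x2 + 10
dy/dx1 = 18/x2
Evaluate at x2 = 37.14: c1 = 18 / 37.14
c1 = 0.4847

0.4847


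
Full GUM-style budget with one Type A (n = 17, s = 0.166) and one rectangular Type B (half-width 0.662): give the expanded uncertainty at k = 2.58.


u_A = s / sqrt(n) = 0.166 / sqrt(17) = 0.040260914
u_B = half_width / sqrt(3) = 0.662 / sqrt(3) = 0.38220588
uc = sqrt(u_A^2 + u_B^2) = sqrt(0.040260914^2 + 0.38220588^2) = 0.38432054
U = k * uc = 2.58 * 0.38432054
U = 0.9915

0.9915


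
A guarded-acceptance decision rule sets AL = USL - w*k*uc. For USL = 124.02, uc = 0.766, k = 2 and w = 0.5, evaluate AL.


U = k * uc = 2 * 0.766 = 1.532
guard band g = w * U = 0.5 * 1.532 = 0.766
AL = USL - g = 124.02 - 0.766
AL = 123.2540

123.2540


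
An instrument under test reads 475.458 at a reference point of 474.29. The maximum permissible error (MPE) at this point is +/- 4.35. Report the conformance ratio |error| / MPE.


e = indication - reference = 475.458 - 474.29 = 1.1680
|e| = 1.1680
ratio = |e| / MPE = 1.1680 / 4.35
ratio = 0.2685

0.2685


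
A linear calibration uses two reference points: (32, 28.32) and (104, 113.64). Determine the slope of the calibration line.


slope = (y2 - y1) / (x2 - x1)
= (113.64 - 28.32) / (104 - 32)
= 85.3200 / 72
= 1.1850

1.1850


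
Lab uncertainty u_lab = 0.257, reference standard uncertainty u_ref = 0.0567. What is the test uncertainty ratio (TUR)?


TUR = u_lab / u_ref
= 0.257 / 0.0567
= 4.5326

4.5326


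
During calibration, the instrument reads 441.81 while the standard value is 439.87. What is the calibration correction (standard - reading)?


Correction = standard - reading
= 439.87 - 441.81
= -1.9400

-1.9400


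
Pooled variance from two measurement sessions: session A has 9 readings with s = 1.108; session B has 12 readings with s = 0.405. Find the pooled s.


s_p = sqrt(((n1-1)*s1^2 + (n2-1)*s2^2) / (n1+n2-2))
numerator = (9-1)*1.108^2 + (12-1)*0.405^2 = 9.821312 + 1.804275 = 11.625587
denominator = 9 + 12 - 2 = 19
s_p^2 = 11.625587 / 19 = 0.611873
s_p = sqrt(0.611873) = 0.7822

0.7822


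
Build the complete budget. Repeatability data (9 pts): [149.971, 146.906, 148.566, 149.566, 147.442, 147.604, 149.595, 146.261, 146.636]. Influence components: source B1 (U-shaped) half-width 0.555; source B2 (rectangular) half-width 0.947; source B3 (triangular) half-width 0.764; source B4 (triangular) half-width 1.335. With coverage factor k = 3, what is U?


mean = (149.971 + 146.906 + 148.566 + 149.566 + 147.442 + 147.604 + 149.595 + 146.261 + 146.636) / 9 = 148.0607778
s = sqrt(sum((x - mean)^2)/(n-1)) = 1.4016939
u_A = s / sqrt(n) = 1.4016939 / sqrt(9) = 0.4672313
u_B1 = 0.555 / sqrt(2) = 0.39244426
u_B2 = 0.947 / sqrt(3) = 0.5467507
u_B3 = 0.764 / sqrt(6) = 0.31190169
u_B4 = 1.335 / sqrt(6) = 0.54501147
uc = sqrt(0.4672313^2 + 0.39244426^2 + 0.5467507^2 + 0.31190169^2 + 0.54501147^2) = 1.0322665
U = k * uc = 3 * 1.0322665
U = 3.0968

3.0968


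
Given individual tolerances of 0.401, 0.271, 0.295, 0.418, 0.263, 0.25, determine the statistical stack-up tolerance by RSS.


RSS = sqrt(0.401^2 + 0.271^2 + 0.295^2 + 0.418^2 + 0.263^2 + 0.25^2)
= sqrt(0.62766)
= 0.7922

0.7922


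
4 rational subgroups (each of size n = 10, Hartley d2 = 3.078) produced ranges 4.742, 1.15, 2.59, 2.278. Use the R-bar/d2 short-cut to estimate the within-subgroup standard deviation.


R_bar = (4.742 + 1.15 + 2.59 + 2.278) / 4
R_bar = 10.76 / 4 = 2.69
sigma_hat = R_bar / d2 = 2.69 / 3.078 = 0.8739

0.8739


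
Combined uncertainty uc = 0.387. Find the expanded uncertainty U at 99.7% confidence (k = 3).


U = k * uc
U = 3 * 0.387
U = 1.1610

1.1610


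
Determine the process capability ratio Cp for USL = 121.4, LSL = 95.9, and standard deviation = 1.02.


Cp = (USL - LSL) / (6 * sigma)
= (121.4 - 95.9) / (6 * 1.02)
= 25.5000 / 6.1200
= 4.1667

4.1667


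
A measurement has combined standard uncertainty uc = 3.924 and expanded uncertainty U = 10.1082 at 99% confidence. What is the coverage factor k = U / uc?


k = U / uc
k = 10.1082 / 3.924
k = 2.576

2.576


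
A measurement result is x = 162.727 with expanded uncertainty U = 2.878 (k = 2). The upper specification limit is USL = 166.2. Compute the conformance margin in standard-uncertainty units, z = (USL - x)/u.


u = U / k = 2.878 / 2 = 1.439
margin = |USL - x| = |166.2 - 162.727| = 3.473
z = margin / u = 3.473 / 1.439
z = 2.4135

2.4135


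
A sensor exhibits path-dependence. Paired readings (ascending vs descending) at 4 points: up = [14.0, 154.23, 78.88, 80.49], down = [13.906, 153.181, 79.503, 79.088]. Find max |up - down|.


|14.0 - 13.906| = 0.0940
|154.23 - 153.181| = 1.0490
|78.88 - 79.503| = 0.6230
|80.49 - 79.088| = 1.4020
hysteresis = max(diffs) = 1.4020

1.4020


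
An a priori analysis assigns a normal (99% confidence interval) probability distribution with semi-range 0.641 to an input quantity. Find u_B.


u_B = half_width / 2.576
u_B = 0.641 / 2.576
u_B = 0.2488

0.2488


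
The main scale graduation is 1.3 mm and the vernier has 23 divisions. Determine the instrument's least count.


LC = MSD / n_div
= 1.3 / 23
= 0.0565

0.0565


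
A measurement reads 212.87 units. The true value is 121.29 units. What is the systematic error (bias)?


Systematic error = measured - true
= 212.87 - 121.29
= 91.5800

91.5800


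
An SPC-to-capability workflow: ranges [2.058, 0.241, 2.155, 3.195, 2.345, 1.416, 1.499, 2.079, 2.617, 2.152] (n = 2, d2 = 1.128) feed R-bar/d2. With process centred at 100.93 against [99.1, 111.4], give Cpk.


R_bar = (2.058 + 0.241 + 2.155 + 3.195 + 2.345 + 1.416 + 1.499 + 2.079 + 2.617 + 2.152) / 10 = 1.9757
sigma = R_bar / d2 = 1.9757 / 1.128 = 1.7515071
Cp = (USL - LSL)/(6*sigma) = (111.4 - 99.1)/(6*1.7515071) = 1.1704
Cpu = (111.4 - 100.93)/(3*1.7515071) = 1.9926
Cpl = (100.93 - 99.1)/(3*1.7515071) = 0.3483
Cpk = min(Cpu, Cpl) = 0.3483

0.3483


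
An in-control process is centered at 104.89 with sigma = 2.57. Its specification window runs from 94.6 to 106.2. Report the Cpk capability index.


Cpu = (USL - mean) / (3*sigma) = (106.2 - 104.89) / (3*2.57) = 0.1699
Cpl = (mean - LSL) / (3*sigma) = (104.89 - 94.6) / (3*2.57) = 1.3346
Cpk = min(Cpu, Cpl) = 0.1699

0.1699


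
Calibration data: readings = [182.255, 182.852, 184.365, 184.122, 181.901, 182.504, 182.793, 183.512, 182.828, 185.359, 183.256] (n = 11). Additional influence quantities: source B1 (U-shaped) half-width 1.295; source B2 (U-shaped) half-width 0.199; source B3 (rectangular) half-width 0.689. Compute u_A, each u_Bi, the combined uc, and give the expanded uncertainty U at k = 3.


mean = (182.255 + 182.852 + 184.365 + 184.122 + 181.901 + 182.504 + 182.793 + 183.512 + 182.828 + 185.359 + 183.256) / 11 = 183.2497273
s = sqrt(sum((x - mean)^2)/(n-1)) = 1.0213642
u_A = s / sqrt(n) = 1.0213642 / sqrt(11) = 0.30795289
u_B1 = 1.295 / sqrt(2) = 0.91570328
u_B2 = 0.199 / sqrt(2) = 0.14071425
u_B3 = 0.689 / sqrt(3) = 0.39779434
uc = sqrt(0.30795289^2 + 0.91570328^2 + 0.14071425^2 + 0.39779434^2) = 1.054224
U = k * uc = 3 * 1.054224
U = 3.1627

3.1627


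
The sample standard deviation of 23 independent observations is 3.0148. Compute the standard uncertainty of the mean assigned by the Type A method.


u_A = s / sqrt(n)
u_A = 3.0148 / sqrt(23)
u_A = 3.0148 / 4.7958315
u_A = 0.6286

0.6286


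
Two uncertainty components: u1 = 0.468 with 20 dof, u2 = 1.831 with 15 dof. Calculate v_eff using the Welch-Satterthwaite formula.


uc = sqrt(u1^2 + u2^2) = sqrt(0.468^2 + 1.831^2) = 1.8898638
v_eff = uc^4 / (u1^4/v1 + u2^4/v2)
= 1.8898638^4 / (0.468^4/20 + 1.831^4/15)
= 12.756221 / 0.75170959
v_eff = 16.9696

16.9696


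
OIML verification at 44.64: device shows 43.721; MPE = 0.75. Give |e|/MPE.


e = indication - reference = 43.721 - 44.64 = -0.9190
|e| = 0.9190
ratio = |e| / MPE = 0.9190 / 0.75
ratio = 1.2253

1.2253


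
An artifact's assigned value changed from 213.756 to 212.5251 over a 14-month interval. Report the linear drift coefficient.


rate = (v2 - v1) / months
= (212.5251 - 213.756) / 14
= -1.2309 / 14
= -0.0879

-0.0879


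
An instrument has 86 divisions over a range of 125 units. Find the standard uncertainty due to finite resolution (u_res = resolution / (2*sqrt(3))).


resolution = range / divisions
resolution = 125 / 86 = 1.4534884
u_res = resolution / (2*sqrt(3))
u_res = 1.4534884 / 3.4641016
u_res = 0.4196

0.4196


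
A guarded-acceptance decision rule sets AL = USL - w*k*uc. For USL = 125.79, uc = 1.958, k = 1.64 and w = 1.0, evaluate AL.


U = k * uc = 1.64 * 1.958 = 3.21112
guard band g = w * U = 1.0 * 3.21112 = 3.21112
AL = USL - g = 125.79 - 3.21112
AL = 122.5789

122.5789


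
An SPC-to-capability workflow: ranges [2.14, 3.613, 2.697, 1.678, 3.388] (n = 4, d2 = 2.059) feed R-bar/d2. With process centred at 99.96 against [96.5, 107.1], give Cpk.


R_bar = (2.14 + 3.613 + 2.697 + 1.678 + 3.388) / 5 = 2.7032
sigma = R_bar / d2 = 2.7032 / 2.059 = 1.3128703
Cp = (USL - LSL)/(6*sigma) = (107.1 - 96.5)/(6*1.3128703) = 1.3457
Cpu = (107.1 - 99.96)/(3*1.3128703) = 1.8128
Cpl = (99.96 - 96.5)/(3*1.3128703) = 0.8785
Cpk = min(Cpu, Cpl) = 0.8785

0.8785


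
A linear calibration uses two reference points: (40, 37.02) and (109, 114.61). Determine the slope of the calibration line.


slope = (y2 - y1) / (x2 - x1)
= (114.61 - 37.02) / (109 - 40)
= 77.5900 / 69
= 1.1245

1.1245


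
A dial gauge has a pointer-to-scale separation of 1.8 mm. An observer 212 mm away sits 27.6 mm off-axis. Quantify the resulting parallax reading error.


error = h * offset / d
= 1.8 * 27.6 / 212
= 0.2343

0.2343


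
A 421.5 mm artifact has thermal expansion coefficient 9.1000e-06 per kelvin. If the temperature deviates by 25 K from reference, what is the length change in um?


dL = L * alpha * dT
= 421.5 * 9.1000e-06 * 25
= 0.0958912 mm
dL_um = 0.0958912 * 1000 = 95.8912 um

95.8912


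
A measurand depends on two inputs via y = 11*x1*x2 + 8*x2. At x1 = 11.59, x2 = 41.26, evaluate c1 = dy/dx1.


y = 11*x1*x2 + 8*x2
dy/dx1 = 11*x2
Evaluate at x2 = 41.26: c1 = 11 * 41.26
c1 = 453.8600

453.8600


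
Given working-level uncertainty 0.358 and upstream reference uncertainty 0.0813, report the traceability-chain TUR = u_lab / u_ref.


TUR = u_lab / u_ref
= 0.358 / 0.0813
= 4.4034

4.4034


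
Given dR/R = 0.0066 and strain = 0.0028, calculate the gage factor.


GF = (dR/R) / epsilon
= 0.0066 / 0.0028
= 2.3571

2.3571


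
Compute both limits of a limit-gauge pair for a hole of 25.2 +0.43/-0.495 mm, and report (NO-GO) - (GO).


GO = nominal - lower_tol (smallest hole = maximum material condition)
GO = 25.2 - 0.495 = 24.705
NO-GO = nominal + upper_tol (largest hole = least material condition)
NO-GO = 25.2 + 0.43 = 25.63
spread = NO-GO - GO = 25.63 - 24.705 = 0.9250

0.9250


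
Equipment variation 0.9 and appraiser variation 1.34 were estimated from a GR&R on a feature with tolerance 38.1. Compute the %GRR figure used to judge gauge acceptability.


GRR = sqrt(EV^2 + AV^2) = sqrt(0.9^2 + 1.34^2) = 1.6141871
%GRR = GRR / tol * 100 = 1.6141871 / 38.1 * 100
%GRR = 4.2367

4.2367


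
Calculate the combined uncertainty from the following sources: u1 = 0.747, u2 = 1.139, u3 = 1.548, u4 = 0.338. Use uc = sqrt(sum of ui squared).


uc = sqrt(0.747^2 + 1.139^2 + 1.548^2 + 0.338^2)
uc = sqrt(4.365878)
uc = 2.0895

2.0895


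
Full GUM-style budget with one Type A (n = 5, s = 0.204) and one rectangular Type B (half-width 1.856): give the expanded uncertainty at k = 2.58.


u_A = s / sqrt(n) = 0.204 / sqrt(5) = 0.091231573
u_B = half_width / sqrt(3) = 1.856 / sqrt(3) = 1.0715621
uc = sqrt(u_A^2 + u_B^2) = sqrt(0.091231573^2 + 1.0715621^2) = 1.0754388
U = k * uc = 2.58 * 1.0754388
U = 2.7746

2.7746


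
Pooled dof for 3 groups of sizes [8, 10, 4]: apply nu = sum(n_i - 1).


nu = sum_i (n_i - 1)
nu = ((8 - 1) + (10 - 1) + (4 - 1))
nu = 7 + 9 + 3
nu = 19

19


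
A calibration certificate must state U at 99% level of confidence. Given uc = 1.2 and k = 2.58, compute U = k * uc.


U = k * uc
U = 2.58 * 1.2
U = 3.0960

3.0960


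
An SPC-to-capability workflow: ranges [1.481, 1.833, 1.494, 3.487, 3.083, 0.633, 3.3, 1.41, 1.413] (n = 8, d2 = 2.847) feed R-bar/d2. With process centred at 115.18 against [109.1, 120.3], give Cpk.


R_bar = (1.481 + 1.833 + 1.494 + 3.487 + 3.083 + 0.633 + 3.3 + 1.41 + 1.413) / 9 = 2.0148889
sigma = R_bar / d2 = 2.0148889 / 2.847 = 0.70772353
Cp = (USL - LSL)/(6*sigma) = (120.3 - 109.1)/(6*0.70772353) = 2.6376
Cpu = (120.3 - 115.18)/(3*0.70772353) = 2.4115
Cpl = (115.18 - 109.1)/(3*0.70772353) = 2.8636
Cpk = min(Cpu, Cpl) = 2.4115

2.4115


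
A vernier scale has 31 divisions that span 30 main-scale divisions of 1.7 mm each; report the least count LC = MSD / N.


LC = MSD / n_div
= 1.7 / 31
= 0.0548

0.0548


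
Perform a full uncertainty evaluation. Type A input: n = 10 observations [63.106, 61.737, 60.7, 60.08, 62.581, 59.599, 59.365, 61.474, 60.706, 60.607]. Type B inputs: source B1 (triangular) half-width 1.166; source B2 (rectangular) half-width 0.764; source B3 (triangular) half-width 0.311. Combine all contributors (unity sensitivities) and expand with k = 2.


mean = (63.106 + 61.737 + 60.7 + 60.08 + 62.581 + 59.599 + 59.365 + 61.474 + 60.706 + 60.607) / 10 = 60.9955
s = sqrt(sum((x - mean)^2)/(n-1)) = 1.2254591
u_A = s / sqrt(n) = 1.2254591 / sqrt(10) = 0.38752419
u_B1 = 1.166 / sqrt(6) = 0.47601751
u_B2 = 0.764 / sqrt(3) = 0.44109561
u_B3 = 0.311 / sqrt(6) = 0.12696522
uc = sqrt(0.38752419^2 + 0.47601751^2 + 0.44109561^2 + 0.12696522^2) = 0.76645494
U = k * uc = 2 * 0.76645494
U = 1.5329

1.5329


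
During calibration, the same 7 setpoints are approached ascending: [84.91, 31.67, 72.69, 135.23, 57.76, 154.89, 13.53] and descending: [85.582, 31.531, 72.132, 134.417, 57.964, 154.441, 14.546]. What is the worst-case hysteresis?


|84.91 - 85.582| = 0.6720
|31.67 - 31.531| = 0.1390
|72.69 - 72.132| = 0.5580
|135.23 - 134.417| = 0.8130
|57.76 - 57.964| = 0.2040
|154.89 - 154.441| = 0.4490
|13.53 - 14.546| = 1.0160
hysteresis = max(diffs) = 1.0160

1.0160


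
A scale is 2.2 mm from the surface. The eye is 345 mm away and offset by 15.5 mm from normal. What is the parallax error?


error = h * offset / d
= 2.2 * 15.5 / 345
= 0.0988

0.0988


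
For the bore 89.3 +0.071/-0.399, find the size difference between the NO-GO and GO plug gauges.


GO = nominal - lower_tol (smallest hole = maximum material condition)
GO = 89.3 - 0.399 = 88.901
NO-GO = nominal + upper_tol (largest hole = least material condition)
NO-GO = 89.3 + 0.071 = 89.371
spread = NO-GO - GO = 89.371 - 88.901 = 0.4700

0.4700


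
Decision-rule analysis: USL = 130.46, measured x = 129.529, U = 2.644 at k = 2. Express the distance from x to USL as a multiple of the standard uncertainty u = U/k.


u = U / k = 2.644 / 2 = 1.322
margin = |USL - x| = |130.46 - 129.529| = 0.931
z = margin / u = 0.931 / 1.322
z = 0.7042

0.7042


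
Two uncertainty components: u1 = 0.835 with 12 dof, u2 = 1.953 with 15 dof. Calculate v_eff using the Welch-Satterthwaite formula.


uc = sqrt(u1^2 + u2^2) = sqrt(0.835^2 + 1.953^2) = 2.1240137
v_eff = uc^4 / (u1^4/v1 + u2^4/v2)
= 2.1240137^4 / (0.835^4/12 + 1.953^4/15)
= 20.353039 / 1.0103896
v_eff = 20.1438

20.1438


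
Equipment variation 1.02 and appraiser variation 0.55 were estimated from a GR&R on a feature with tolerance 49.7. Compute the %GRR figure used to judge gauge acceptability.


GRR = sqrt(EV^2 + AV^2) = sqrt(1.02^2 + 0.55^2) = 1.1588356
%GRR = GRR / tol * 100 = 1.1588356 / 49.7 * 100
%GRR = 2.3317

2.3317


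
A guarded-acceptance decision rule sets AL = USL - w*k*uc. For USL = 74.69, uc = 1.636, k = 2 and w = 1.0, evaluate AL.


U = k * uc = 2 * 1.636 = 3.272
guard band g = w * U = 1.0 * 3.272 = 3.272
AL = USL - g = 74.69 - 3.272
AL = 71.4180

71.4180


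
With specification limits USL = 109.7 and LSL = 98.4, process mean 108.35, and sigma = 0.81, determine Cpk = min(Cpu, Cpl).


Cpu = (USL - mean) / (3*sigma) = (109.7 - 108.35) / (3*0.81) = 0.5556
Cpl = (mean - LSL) / (3*sigma) = (108.35 - 98.4) / (3*0.81) = 4.0947
Cpk = min(Cpu, Cpl) = 0.5556

0.5556


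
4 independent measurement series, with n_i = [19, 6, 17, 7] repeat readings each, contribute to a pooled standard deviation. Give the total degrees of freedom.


nu = sum_i (n_i - 1)
nu = ((19 - 1) + (6 - 1) + (17 - 1) + (7 - 1))
nu = 18 + 5 + 16 + 6
nu = 45

45


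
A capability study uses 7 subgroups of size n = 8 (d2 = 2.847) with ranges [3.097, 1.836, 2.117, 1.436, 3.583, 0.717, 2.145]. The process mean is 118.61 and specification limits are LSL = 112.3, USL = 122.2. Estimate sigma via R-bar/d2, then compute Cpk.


R_bar = (3.097 + 1.836 + 2.117 + 1.436 + 3.583 + 0.717 + 2.145) / 7 = 2.133
sigma = R_bar / d2 = 2.133 / 2.847 = 0.74920969
Cp = (USL - LSL)/(6*sigma) = (122.2 - 112.3)/(6*0.74920969) = 2.2023
Cpu = (122.2 - 118.61)/(3*0.74920969) = 1.5972
Cpl = (118.61 - 112.3)/(3*0.74920969) = 2.8074
Cpk = min(Cpu, Cpl) = 1.5972

1.5972


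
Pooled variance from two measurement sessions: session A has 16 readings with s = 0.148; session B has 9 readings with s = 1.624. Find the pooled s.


s_p = sqrt(((n1-1)*s1^2 + (n2-1)*s2^2) / (n1+n2-2))
numerator = (16-1)*0.148^2 + (9-1)*1.624^2 = 0.32856 + 21.099008 = 21.427568
denominator = 16 + 9 - 2 = 23
s_p^2 = 21.427568 / 23 = 0.93163339
s_p = sqrt(0.93163339) = 0.9652

0.9652


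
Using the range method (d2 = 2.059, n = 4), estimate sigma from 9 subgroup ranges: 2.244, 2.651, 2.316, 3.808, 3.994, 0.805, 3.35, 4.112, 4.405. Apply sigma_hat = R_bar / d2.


R_bar = (2.244 + 2.651 + 2.316 + 3.808 + 3.994 + 0.805 + 3.35 + 4.112 + 4.405) / 9
R_bar = 27.685 / 9 = 3.0761111
sigma_hat = R_bar / d2 = 3.0761111 / 2.059 = 1.4940

1.4940


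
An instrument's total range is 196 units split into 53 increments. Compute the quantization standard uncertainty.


resolution = range / divisions
resolution = 196 / 53 = 3.6981132
u_res = resolution / (2*sqrt(3))
u_res = 3.6981132 / 3.4641016
u_res = 1.0676

1.0676


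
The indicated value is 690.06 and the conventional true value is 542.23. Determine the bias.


Systematic error = measured - true
= 690.06 - 542.23
= 147.8300

147.8300


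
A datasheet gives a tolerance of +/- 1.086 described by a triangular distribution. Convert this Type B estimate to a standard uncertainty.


u_B = half_width / sqrt(6)
u_B = 1.086 / 2.4494897
u_B = 0.4434

0.4434


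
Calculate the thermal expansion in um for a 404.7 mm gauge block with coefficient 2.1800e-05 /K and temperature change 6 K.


dL = L * alpha * dT
= 404.7 * 2.1800e-05 * 6
= 0.0529348 mm
dL_um = 0.0529348 * 1000 = 52.9348 um

52.9348


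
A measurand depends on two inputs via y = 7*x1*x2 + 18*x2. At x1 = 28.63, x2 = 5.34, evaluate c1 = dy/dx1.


y = 7*x1*x2 + 18*x2
dy/dx1 = 7*x2
Evaluate at x2 = 5.34: c1 = 7 * 5.34
c1 = 37.3800

37.3800


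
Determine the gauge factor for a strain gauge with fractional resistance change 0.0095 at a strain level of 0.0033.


GF = (dR/R) / epsilon
= 0.0095 / 0.0033
= 2.8788

2.8788


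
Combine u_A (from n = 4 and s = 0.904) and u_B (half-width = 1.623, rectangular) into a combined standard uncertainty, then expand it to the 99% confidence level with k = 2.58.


u_A = s / sqrt(n) = 0.904 / sqrt(4) = 0.452
u_B = half_width / sqrt(3) = 1.623 / sqrt(3) = 0.93703949
uc = sqrt(u_A^2 + u_B^2) = sqrt(0.452^2 + 0.93703949^2) = 1.0403591
U = k * uc = 2.58 * 1.0403591
U = 2.6841

2.6841


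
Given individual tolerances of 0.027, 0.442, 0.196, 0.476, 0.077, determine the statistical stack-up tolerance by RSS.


RSS = sqrt(0.027^2 + 0.442^2 + 0.196^2 + 0.476^2 + 0.077^2)
= sqrt(0.467014)
= 0.6834

0.6834


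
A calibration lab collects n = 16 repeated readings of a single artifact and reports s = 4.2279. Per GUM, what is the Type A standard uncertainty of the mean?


u_A = s / sqrt(n)
u_A = 4.2279 / sqrt(16)
u_A = 4.2279 / 4
u_A = 1.0570

1.0570


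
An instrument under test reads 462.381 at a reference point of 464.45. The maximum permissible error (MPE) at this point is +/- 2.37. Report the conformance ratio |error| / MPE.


e = indication - reference = 462.381 - 464.45 = -2.0690
|e| = 2.0690
ratio = |e| / MPE = 2.0690 / 2.37
ratio = 0.8730

0.8730


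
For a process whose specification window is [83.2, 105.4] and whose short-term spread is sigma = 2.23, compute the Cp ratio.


Cp = (USL - LSL) / (6 * sigma)
= (105.4 - 83.2) / (6 * 2.23)
= 22.2000 / 13.3800
= 1.6592

1.6592
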